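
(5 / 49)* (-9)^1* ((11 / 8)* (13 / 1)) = -6435 / 392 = -16.42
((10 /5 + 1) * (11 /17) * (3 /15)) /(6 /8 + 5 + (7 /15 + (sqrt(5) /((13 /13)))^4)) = 396 /31841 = 0.01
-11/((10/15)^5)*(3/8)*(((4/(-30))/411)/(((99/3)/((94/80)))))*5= 0.00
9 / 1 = 9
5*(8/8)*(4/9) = 20/9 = 2.22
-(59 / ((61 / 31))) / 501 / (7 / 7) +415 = 12680986 / 30561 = 414.94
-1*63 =-63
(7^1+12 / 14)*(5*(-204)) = -56100 / 7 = -8014.29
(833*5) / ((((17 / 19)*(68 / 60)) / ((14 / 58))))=488775 / 493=991.43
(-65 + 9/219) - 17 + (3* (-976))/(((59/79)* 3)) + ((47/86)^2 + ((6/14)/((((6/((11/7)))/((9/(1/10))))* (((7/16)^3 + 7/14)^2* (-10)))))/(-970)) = -667687995556878185917/480868396769148220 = -1388.50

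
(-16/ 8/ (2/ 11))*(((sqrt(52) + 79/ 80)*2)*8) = -352*sqrt(13)- 869/ 5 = -1442.95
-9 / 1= -9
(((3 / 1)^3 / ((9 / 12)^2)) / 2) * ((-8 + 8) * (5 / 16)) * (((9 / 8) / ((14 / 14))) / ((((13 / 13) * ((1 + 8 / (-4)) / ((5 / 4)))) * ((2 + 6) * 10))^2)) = 0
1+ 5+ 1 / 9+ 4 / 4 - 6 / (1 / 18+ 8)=8308 / 1305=6.37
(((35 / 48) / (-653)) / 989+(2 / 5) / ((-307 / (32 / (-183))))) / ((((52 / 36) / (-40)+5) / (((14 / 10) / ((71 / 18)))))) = 124369443387 / 7672388556765215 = 0.00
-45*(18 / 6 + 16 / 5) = -279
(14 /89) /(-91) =-2 /1157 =-0.00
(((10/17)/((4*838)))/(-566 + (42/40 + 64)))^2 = 625/5093011325123569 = 0.00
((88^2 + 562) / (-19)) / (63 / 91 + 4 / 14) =-446.98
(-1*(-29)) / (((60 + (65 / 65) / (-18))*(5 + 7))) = 87 / 2158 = 0.04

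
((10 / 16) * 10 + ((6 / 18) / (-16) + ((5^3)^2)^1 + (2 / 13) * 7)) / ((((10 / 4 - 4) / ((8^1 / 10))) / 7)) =-68281913 / 1170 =-58360.61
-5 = -5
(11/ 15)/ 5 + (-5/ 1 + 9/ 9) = -3.85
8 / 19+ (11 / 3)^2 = 2371 / 171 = 13.87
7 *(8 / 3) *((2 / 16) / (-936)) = -0.00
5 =5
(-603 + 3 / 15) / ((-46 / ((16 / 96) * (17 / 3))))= 25619 / 2070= 12.38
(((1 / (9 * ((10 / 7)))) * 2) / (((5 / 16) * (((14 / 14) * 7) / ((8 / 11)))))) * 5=128 / 495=0.26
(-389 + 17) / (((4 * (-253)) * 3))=31 / 253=0.12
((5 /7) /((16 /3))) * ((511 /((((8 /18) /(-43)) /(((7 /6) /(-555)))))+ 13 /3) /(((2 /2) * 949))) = 480673 /31461248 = 0.02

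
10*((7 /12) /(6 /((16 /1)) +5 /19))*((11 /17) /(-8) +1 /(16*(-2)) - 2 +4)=682955 /39576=17.26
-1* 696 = -696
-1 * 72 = -72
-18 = -18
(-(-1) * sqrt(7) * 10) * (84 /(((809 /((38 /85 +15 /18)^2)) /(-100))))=-119394520 * sqrt(7) /701403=-450.37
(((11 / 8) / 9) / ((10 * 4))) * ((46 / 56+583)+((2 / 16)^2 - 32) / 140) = 8216989 / 3686400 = 2.23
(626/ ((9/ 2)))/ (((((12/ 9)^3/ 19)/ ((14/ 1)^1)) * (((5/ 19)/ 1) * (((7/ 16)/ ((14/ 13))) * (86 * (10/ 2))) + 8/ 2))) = 4745706/ 15191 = 312.40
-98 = -98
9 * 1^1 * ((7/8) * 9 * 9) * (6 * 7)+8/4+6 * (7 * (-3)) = 106667/4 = 26666.75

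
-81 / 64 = -1.27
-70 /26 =-35 /13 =-2.69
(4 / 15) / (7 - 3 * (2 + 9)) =-2 / 195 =-0.01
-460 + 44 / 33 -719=-3533 / 3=-1177.67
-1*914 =-914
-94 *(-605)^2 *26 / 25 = -35782604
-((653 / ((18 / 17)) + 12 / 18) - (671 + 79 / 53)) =52567 / 954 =55.10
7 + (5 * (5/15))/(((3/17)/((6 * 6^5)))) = 440647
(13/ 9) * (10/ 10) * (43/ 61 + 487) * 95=36741250/ 549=66923.95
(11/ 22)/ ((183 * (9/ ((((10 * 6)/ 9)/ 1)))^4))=0.00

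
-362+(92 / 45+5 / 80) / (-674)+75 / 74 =-6481698449 / 17955360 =-360.99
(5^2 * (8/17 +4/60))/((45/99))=1507/51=29.55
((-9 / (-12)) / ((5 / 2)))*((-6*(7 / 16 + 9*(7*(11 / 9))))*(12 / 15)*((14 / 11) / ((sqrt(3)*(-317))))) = 26019*sqrt(3) / 174350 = 0.26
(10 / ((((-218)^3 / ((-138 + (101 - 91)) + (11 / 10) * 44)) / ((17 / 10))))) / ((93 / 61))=206363 / 2408753940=0.00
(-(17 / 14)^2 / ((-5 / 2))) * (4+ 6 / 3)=867 / 245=3.54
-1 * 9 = -9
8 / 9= 0.89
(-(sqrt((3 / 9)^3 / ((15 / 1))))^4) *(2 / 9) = -0.00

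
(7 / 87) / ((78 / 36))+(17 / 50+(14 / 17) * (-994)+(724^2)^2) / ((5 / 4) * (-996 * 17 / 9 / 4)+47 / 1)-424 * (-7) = -528278884534518068 / 1040020475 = -507950465.62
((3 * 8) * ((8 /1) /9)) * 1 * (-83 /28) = -1328 /21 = -63.24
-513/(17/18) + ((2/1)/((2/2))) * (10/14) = -64468/119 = -541.75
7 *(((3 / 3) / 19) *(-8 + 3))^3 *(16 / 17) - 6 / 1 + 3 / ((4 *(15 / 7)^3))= -3171286171 / 524713500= -6.04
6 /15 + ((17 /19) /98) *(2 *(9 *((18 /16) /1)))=21781 /37240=0.58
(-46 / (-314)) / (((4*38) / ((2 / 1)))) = 23 / 11932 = 0.00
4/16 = 1/4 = 0.25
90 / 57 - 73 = -1357 / 19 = -71.42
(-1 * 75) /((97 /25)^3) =-1171875 /912673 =-1.28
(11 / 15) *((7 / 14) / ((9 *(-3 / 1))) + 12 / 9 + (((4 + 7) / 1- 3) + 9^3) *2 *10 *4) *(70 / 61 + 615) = 263268048857 / 9882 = 26641170.70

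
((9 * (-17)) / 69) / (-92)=51 / 2116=0.02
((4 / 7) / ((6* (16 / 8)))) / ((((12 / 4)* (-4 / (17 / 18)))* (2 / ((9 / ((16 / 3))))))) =-17 / 5376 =-0.00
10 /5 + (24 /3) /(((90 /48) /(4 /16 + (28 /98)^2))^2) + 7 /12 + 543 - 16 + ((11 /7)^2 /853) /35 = 195322943197 /368649540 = 529.83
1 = 1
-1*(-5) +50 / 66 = 190 / 33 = 5.76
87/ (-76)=-87/ 76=-1.14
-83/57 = -1.46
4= 4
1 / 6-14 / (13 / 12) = -995 / 78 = -12.76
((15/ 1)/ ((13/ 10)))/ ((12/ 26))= 25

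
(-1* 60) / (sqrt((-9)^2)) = -20 / 3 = -6.67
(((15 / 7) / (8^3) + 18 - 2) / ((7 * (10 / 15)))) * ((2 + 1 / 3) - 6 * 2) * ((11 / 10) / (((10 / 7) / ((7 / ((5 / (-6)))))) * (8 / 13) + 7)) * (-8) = 42.31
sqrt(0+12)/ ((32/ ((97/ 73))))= 97 * sqrt(3)/ 1168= 0.14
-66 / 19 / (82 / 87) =-2871 / 779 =-3.69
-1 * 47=-47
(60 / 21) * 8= 22.86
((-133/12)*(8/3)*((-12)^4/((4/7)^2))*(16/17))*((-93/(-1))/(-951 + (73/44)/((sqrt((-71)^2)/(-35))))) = 8724773578752/50549143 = 172599.83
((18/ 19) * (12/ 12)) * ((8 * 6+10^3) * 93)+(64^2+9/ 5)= 9161051/ 95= 96432.12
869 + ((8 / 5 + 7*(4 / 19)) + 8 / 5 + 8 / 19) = 874.09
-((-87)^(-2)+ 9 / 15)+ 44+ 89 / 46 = 78921733 / 1740870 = 45.33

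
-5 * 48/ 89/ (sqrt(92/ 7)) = -120 * sqrt(161)/ 2047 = -0.74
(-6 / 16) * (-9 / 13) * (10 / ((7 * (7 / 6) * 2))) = 405 / 2548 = 0.16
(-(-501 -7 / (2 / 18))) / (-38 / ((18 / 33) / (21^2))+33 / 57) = -5358 / 291863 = -0.02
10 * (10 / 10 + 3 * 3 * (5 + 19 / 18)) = 555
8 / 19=0.42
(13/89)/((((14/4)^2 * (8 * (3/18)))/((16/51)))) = 208/74137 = 0.00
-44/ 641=-0.07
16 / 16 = 1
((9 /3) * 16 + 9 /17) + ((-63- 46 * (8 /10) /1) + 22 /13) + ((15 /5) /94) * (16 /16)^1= -5146381 /103870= -49.55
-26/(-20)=13/10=1.30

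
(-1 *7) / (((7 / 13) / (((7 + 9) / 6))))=-104 / 3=-34.67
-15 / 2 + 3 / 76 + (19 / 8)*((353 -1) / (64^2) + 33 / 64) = -117355 / 19456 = -6.03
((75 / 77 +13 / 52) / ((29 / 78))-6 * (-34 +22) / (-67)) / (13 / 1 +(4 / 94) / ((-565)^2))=343296799575 / 2012489549686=0.17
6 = 6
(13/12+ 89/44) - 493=-32333/66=-489.89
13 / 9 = 1.44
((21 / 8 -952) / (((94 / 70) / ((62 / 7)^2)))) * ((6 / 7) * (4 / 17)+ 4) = -186193750 / 799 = -233033.48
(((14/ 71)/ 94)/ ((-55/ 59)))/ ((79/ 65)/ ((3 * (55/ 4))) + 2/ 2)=-0.00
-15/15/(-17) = 1/17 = 0.06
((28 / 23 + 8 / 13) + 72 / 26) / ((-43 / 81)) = -2592 / 299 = -8.67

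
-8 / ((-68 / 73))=146 / 17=8.59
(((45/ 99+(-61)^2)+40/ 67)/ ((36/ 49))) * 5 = 56006020/ 2211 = 25330.63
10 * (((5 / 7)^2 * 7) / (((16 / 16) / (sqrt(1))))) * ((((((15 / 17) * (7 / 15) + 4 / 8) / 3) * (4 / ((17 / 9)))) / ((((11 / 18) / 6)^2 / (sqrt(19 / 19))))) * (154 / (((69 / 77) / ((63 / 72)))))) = 2214702000 / 6647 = 333188.21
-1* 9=-9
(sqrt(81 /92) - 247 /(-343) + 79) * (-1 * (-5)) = 45 * sqrt(23) /46 + 136720 /343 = 403.29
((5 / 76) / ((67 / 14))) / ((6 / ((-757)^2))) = 1312.96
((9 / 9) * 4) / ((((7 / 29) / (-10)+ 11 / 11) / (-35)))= -40600 / 283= -143.46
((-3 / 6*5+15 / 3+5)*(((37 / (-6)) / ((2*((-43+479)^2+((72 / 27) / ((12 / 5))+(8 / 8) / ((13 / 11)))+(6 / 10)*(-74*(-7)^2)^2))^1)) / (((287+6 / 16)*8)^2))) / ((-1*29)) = 108225 / 5795219856550929992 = 0.00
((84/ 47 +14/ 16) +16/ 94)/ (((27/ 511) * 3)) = 181405/ 10152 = 17.87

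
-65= -65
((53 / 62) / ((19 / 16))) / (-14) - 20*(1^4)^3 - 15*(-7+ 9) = -206362 / 4123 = -50.05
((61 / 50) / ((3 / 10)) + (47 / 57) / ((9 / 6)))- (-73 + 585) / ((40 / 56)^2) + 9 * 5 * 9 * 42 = 68447437 / 4275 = 16011.10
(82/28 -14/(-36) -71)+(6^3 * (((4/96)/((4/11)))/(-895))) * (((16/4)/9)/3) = -3816511/56385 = -67.69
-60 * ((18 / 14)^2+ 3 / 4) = -7065 / 49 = -144.18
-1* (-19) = 19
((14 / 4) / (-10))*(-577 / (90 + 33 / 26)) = 7501 / 3390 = 2.21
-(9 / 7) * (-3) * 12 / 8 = 81 / 14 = 5.79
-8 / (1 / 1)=-8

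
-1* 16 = -16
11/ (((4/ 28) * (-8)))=-77/ 8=-9.62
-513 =-513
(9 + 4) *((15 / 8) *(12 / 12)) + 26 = 403 / 8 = 50.38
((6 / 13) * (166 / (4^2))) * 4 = 249 / 13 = 19.15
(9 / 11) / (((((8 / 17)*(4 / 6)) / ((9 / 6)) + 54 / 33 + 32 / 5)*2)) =6885 / 138772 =0.05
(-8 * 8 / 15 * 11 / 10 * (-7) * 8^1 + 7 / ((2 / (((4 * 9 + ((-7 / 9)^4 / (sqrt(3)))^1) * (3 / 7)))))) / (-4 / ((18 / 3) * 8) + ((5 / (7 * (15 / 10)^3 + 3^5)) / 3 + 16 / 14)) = 2655506 * sqrt(3) / 15467517 + 1419161688 / 4773925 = 297.57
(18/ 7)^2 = 324/ 49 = 6.61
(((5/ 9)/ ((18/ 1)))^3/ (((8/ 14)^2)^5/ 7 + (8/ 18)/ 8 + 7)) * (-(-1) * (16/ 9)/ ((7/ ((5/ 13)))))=706188122500/ 1735054858154676357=0.00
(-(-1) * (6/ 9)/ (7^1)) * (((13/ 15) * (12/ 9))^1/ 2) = 52/ 945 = 0.06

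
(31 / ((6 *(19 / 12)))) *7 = 434 / 19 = 22.84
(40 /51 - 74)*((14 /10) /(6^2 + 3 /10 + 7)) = -52276 /22083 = -2.37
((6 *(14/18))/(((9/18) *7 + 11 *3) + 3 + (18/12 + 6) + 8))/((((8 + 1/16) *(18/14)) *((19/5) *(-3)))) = -1568/2183841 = -0.00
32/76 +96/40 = 268/95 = 2.82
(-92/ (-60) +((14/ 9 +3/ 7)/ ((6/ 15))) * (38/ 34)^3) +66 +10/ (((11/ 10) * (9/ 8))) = 82.54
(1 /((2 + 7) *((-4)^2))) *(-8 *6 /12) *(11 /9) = -11 /324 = -0.03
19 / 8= 2.38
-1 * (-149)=149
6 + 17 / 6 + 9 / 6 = 31 / 3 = 10.33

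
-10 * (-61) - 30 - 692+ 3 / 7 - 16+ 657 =3706 / 7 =529.43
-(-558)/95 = 558/95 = 5.87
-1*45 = -45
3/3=1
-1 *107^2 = -11449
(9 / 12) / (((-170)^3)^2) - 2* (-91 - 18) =21047960168000003 / 96550276000000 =218.00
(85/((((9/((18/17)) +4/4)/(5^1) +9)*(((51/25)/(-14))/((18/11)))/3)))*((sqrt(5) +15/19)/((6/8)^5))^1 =-35840000*sqrt(5)/32373- 179200000/205029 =-3349.56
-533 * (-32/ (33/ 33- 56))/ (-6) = 8528/ 165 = 51.68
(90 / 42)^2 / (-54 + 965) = 225 / 44639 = 0.01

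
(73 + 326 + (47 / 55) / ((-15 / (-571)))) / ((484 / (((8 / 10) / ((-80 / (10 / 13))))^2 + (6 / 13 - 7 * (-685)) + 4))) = 2406371173901 / 562347500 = 4279.15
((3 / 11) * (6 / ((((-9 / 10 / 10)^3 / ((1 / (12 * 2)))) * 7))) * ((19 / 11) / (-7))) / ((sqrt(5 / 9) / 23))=21850000 * sqrt(5) / 480249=101.73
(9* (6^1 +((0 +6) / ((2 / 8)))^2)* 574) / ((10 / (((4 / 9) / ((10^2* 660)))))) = 27839 / 13750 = 2.02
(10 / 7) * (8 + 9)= 170 / 7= 24.29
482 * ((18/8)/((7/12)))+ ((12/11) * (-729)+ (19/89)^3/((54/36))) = 173250007912/162847839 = 1063.88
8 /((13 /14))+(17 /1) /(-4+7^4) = 15805 /1833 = 8.62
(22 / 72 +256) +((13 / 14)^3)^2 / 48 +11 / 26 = 3618853129007 / 14095291392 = 256.74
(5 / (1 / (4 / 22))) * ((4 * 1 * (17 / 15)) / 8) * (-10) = -170 / 33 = -5.15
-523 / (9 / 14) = -7322 / 9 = -813.56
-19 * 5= -95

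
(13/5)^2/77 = 169/1925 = 0.09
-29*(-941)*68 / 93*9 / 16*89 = 123864771 / 124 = 998909.44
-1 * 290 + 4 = -286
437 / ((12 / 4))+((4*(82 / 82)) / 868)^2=20577896 / 141267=145.67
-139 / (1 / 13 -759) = 1807 / 9866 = 0.18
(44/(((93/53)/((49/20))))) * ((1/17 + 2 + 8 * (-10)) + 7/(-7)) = -38336914/7905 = -4849.70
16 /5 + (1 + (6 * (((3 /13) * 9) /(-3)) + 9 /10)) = 123 /130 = 0.95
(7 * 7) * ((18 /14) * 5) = 315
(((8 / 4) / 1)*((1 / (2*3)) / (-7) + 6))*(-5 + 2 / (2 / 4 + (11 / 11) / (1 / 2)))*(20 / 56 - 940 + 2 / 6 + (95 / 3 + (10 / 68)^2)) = 1843462221 / 40460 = 45562.59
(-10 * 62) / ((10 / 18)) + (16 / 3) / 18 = -30124 / 27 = -1115.70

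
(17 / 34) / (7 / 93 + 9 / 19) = 1767 / 1940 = 0.91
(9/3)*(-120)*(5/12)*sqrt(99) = -450*sqrt(11) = -1492.48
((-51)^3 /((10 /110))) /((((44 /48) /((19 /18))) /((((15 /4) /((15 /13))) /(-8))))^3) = 74035092599 /495616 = 149379.95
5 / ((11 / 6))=30 / 11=2.73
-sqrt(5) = -2.24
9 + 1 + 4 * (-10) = -30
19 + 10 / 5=21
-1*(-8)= 8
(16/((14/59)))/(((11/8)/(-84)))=-45312/11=-4119.27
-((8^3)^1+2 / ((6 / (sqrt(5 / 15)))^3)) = -512 - sqrt(3) / 972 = -512.00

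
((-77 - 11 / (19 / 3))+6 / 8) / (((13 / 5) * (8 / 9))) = -266715 / 7904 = -33.74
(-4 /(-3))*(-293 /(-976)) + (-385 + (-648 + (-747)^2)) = 407706725 /732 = 556976.40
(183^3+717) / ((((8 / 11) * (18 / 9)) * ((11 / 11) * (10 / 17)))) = 286540287 / 40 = 7163507.18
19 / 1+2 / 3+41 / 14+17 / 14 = 500 / 21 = 23.81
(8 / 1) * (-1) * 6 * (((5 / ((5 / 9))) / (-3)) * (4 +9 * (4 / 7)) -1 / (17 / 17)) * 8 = 76416 / 7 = 10916.57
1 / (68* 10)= 1 / 680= 0.00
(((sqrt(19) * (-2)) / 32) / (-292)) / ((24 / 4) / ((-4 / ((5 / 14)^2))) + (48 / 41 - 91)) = -2009 * sqrt(19) / 844937624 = -0.00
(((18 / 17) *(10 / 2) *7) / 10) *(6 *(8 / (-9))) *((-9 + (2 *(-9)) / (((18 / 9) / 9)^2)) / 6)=20916 / 17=1230.35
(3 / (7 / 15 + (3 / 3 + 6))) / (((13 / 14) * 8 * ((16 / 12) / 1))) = 135 / 3328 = 0.04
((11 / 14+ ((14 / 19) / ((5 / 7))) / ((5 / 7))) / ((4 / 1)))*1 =14829 / 26600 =0.56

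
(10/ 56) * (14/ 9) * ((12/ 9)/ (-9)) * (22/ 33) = -20/ 729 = -0.03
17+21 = 38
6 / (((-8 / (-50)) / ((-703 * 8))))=-210900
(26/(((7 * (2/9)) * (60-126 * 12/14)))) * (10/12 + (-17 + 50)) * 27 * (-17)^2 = -2941731/32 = -91929.09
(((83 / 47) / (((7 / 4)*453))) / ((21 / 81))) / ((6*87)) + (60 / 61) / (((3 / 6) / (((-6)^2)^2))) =1568393860366 / 615175057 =2549.51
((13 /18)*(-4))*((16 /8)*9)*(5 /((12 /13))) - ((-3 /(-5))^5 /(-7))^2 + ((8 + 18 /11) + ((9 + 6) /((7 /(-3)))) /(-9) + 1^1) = -270.32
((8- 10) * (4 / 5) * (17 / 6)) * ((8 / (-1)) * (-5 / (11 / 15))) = -2720 / 11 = -247.27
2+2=4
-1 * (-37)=37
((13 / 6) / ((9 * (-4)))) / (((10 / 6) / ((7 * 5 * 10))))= -455 / 36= -12.64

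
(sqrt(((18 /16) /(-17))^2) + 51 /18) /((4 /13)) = 15379 /1632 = 9.42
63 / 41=1.54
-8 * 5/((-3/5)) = 200/3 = 66.67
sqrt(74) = 8.60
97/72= 1.35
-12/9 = -4/3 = -1.33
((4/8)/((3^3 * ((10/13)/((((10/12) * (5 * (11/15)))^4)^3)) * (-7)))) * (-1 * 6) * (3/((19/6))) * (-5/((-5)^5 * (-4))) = -3187466320107265625/615434294918725632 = -5.18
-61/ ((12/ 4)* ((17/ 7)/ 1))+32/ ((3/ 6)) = 55.63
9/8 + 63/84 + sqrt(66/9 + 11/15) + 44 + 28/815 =11 * sqrt(15)/15 + 299329/6520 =48.75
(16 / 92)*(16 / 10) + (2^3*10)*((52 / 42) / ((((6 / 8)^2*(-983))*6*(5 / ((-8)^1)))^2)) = 0.28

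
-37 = -37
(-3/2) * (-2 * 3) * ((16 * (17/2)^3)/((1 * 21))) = 29478/7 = 4211.14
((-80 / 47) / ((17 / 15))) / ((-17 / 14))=16800 / 13583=1.24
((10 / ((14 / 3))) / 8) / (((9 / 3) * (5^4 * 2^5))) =1 / 224000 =0.00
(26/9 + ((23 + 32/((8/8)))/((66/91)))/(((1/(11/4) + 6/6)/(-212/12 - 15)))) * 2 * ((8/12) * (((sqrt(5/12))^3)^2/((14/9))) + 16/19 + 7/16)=-4916835313/1034208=-4754.20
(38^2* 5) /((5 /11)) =15884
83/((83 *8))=0.12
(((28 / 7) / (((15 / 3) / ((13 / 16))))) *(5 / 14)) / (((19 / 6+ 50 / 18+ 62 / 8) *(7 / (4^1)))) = 234 / 24157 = 0.01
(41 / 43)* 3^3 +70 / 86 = 1142 / 43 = 26.56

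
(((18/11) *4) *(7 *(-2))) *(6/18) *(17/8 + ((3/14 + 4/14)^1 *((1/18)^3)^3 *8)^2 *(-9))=-4064429306389138864121/62617258221681411072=-64.91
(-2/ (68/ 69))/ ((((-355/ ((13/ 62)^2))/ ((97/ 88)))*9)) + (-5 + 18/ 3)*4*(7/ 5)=68593820111/ 12248829120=5.60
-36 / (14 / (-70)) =180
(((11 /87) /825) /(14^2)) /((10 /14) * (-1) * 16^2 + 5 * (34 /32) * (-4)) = -1 /261032625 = -0.00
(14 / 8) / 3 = 7 / 12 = 0.58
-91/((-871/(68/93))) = 476/6231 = 0.08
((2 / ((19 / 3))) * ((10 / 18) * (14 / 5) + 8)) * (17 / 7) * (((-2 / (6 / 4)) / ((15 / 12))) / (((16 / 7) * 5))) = -2924 / 4275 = -0.68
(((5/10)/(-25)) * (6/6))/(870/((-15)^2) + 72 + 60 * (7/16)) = -6/30635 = -0.00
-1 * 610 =-610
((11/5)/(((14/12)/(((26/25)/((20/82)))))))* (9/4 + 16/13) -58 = -262607/8750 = -30.01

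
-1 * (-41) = 41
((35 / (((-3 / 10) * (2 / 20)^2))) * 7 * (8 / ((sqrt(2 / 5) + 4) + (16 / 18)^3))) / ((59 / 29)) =-118369868400000 / 1701944621 + 5034517740000 * sqrt(10) / 1701944621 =-60195.45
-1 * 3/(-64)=3/64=0.05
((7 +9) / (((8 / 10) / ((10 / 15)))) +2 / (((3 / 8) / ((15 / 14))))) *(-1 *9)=-1200 / 7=-171.43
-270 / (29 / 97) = -26190 / 29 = -903.10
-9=-9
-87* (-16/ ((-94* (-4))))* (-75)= -13050/ 47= -277.66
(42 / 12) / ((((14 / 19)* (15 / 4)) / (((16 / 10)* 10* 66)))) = 6688 / 5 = 1337.60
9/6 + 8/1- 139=-259/2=-129.50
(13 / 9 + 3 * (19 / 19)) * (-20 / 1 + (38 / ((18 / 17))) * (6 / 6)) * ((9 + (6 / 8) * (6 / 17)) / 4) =25025 / 153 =163.56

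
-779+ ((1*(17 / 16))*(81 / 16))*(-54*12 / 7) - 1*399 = -375409 / 224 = -1675.93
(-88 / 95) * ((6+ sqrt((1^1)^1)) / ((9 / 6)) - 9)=1144 / 285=4.01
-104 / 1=-104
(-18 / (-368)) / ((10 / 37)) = 333 / 1840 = 0.18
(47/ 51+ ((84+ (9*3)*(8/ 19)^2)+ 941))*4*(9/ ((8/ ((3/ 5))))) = 17078733/ 6137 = 2782.91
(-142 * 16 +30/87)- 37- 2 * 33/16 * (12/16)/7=-14999895/6496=-2309.10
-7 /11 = -0.64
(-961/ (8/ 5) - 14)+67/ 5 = -24049/ 40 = -601.22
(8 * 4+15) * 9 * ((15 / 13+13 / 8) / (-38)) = -122247 / 3952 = -30.93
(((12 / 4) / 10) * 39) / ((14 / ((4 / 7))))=0.48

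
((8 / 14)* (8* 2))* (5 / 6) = 160 / 21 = 7.62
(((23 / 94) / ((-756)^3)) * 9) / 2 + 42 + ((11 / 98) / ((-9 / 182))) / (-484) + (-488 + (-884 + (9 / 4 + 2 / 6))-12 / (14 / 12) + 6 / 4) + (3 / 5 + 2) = -662015641643249 / 496413308160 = -1333.60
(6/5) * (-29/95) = -0.37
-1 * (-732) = 732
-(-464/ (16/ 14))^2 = -164836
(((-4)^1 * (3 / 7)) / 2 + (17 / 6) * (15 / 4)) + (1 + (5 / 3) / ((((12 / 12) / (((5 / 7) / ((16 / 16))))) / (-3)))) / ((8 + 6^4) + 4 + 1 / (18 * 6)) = 11036629 / 1130120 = 9.77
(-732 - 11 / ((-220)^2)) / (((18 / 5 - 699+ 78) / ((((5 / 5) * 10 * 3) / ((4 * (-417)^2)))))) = 3220801 / 62983986912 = 0.00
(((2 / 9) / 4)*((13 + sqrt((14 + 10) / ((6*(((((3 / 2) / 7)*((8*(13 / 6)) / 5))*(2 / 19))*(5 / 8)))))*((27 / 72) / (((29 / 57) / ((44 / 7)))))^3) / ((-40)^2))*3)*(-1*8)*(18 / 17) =-19965842523*sqrt(3458) / 1479007493600 - 39 / 3400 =-0.81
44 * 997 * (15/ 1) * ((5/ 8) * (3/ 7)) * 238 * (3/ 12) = 41948775/ 4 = 10487193.75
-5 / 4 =-1.25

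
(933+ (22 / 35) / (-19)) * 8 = 4963384 / 665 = 7463.74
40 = 40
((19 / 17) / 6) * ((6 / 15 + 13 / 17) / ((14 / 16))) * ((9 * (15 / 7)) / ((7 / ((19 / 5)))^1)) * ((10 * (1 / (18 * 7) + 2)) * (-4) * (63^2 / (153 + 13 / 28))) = -46873556928 / 8692831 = -5392.21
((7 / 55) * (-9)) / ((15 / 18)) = -378 / 275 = -1.37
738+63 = 801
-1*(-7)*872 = 6104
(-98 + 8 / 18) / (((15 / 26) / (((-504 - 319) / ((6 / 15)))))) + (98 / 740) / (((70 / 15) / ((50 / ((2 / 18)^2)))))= 695365063 / 1998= 348030.56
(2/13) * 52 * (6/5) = 48/5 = 9.60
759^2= 576081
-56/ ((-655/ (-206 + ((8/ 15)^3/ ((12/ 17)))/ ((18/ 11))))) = -1050547792/ 59686875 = -17.60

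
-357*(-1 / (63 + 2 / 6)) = 1071 / 190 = 5.64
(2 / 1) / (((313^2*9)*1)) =2 / 881721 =0.00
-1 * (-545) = 545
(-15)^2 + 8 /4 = 227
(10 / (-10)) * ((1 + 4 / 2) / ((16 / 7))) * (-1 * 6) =63 / 8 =7.88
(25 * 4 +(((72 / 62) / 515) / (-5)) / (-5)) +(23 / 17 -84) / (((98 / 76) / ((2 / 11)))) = 88.35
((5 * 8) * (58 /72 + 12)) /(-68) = -2305 /306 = -7.53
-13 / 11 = -1.18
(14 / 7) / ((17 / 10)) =20 / 17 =1.18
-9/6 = -3/2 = -1.50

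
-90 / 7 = -12.86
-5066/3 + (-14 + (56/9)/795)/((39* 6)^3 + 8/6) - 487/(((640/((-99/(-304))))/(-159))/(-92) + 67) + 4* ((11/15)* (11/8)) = -942483306706967843893/557060287549555215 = -1691.89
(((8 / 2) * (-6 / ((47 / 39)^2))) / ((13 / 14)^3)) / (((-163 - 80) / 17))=1.44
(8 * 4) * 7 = 224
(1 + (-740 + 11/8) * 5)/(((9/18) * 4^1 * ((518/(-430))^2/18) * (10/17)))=-41779643445/1073296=-38926.49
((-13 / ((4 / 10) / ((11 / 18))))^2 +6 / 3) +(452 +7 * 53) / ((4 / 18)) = 5313553 / 1296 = 4099.96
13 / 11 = 1.18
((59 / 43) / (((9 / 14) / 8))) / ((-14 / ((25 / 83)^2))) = -295000 / 2666043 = -0.11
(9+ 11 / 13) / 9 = 1.09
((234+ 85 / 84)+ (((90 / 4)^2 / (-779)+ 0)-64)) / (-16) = -5573905 / 523488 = -10.65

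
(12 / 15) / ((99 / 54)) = 24 / 55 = 0.44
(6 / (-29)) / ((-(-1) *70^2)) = -3 / 71050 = -0.00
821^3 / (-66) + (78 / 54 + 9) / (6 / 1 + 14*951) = -5528342732873 / 659340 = -8384661.53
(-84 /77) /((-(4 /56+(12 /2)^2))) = 168 /5555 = 0.03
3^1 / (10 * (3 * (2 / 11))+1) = 33 / 71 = 0.46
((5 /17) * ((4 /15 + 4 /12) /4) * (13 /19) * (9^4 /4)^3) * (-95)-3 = -55073759626851 /4352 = -12654816090.73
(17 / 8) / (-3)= -17 / 24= -0.71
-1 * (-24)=24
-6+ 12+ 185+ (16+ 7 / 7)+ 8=216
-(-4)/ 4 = 1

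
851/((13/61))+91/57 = 2960110/741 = 3994.75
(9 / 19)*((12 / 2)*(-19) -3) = -1053 / 19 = -55.42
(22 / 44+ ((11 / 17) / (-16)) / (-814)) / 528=305 / 322048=0.00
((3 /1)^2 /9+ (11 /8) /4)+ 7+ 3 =363 /32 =11.34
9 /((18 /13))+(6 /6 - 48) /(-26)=108 /13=8.31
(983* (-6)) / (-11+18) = -5898 / 7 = -842.57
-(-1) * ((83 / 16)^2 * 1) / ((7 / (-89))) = -613121 / 1792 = -342.14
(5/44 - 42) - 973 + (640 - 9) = -16891/44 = -383.89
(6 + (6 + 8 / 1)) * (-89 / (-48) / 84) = 0.44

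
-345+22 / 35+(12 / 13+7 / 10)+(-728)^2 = 481973539 / 910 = 529641.25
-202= -202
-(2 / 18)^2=-1 / 81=-0.01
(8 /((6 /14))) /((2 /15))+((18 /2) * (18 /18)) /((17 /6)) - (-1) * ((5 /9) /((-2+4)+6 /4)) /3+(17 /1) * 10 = 313.23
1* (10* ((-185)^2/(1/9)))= 3080250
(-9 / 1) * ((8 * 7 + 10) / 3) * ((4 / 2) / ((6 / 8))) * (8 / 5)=-4224 / 5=-844.80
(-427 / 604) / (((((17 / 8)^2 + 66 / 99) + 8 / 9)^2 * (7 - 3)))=-8854272 / 1846580359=-0.00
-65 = -65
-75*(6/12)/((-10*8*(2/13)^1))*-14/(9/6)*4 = -455/4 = -113.75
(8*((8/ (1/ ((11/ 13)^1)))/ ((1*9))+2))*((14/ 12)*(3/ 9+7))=198352/ 1053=188.37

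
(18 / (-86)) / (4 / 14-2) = 21 / 172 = 0.12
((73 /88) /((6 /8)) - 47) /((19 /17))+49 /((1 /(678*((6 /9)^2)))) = 14724.27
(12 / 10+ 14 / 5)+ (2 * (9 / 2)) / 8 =41 / 8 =5.12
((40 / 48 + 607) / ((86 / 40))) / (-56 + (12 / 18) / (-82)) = -1495270 / 296227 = -5.05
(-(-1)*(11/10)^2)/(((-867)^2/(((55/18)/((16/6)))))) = 1331/721621440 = 0.00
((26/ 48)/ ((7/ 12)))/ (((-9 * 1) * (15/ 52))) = -338/ 945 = -0.36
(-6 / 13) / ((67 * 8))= -3 / 3484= -0.00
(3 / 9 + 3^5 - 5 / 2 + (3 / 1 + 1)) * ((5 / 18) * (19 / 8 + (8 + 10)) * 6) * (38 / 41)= 7705.78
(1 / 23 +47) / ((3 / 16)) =250.90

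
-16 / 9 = -1.78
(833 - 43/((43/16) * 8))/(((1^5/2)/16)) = 26592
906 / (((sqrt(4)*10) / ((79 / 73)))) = 35787 / 730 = 49.02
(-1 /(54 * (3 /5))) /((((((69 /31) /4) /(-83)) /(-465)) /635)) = -2532475250 /1863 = -1359353.33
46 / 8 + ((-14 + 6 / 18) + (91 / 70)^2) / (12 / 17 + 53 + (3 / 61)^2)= 5633277449 / 1019227800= 5.53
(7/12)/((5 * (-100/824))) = -721/750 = -0.96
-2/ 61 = -0.03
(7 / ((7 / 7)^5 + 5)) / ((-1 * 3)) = -7 / 18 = -0.39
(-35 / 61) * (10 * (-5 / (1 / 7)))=200.82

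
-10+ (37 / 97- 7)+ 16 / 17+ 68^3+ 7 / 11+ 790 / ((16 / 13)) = 45718817517 / 145112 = 315058.83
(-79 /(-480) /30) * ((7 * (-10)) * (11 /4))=-6083 /5760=-1.06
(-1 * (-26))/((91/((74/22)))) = 74/77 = 0.96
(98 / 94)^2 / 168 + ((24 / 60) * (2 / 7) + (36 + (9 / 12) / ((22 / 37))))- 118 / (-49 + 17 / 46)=39.81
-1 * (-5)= 5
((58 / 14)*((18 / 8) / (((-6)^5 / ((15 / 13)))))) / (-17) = 0.00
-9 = -9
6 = 6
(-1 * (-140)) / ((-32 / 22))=-385 / 4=-96.25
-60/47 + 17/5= 499/235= 2.12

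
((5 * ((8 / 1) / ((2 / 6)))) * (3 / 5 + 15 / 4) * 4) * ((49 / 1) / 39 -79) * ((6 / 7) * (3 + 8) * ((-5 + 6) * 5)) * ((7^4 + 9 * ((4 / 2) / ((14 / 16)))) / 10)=-1180450282176 / 637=-1853140160.40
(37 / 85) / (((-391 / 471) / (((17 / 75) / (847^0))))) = -5809 / 48875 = -0.12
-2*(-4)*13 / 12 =26 / 3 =8.67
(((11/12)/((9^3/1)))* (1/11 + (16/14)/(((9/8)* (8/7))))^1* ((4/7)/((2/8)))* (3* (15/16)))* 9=485/6804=0.07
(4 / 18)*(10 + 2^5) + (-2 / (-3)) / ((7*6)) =589 / 63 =9.35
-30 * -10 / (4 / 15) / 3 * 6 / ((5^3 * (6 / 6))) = 18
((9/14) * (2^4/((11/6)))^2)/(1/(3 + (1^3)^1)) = 165888/847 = 195.85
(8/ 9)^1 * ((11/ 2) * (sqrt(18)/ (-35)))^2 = 484/ 1225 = 0.40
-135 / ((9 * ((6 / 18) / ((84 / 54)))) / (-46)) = 3220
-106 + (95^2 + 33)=8952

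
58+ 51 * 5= 313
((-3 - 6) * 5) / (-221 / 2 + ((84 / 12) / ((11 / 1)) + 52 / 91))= 6930 / 16831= 0.41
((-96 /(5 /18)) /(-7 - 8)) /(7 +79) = 288 /1075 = 0.27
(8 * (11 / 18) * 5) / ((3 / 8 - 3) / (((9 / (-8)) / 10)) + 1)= 1.00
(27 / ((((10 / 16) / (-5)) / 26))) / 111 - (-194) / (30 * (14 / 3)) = -127451 / 2590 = -49.21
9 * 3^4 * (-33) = -24057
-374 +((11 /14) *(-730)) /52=-140151 /364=-385.03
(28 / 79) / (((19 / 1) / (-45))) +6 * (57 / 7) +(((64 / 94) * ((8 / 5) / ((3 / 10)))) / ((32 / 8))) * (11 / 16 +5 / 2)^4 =35834806377 / 252840448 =141.73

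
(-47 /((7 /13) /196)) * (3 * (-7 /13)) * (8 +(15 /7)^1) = 280308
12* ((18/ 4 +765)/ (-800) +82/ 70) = 7041/ 2800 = 2.51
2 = 2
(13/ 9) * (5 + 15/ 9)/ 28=65/ 189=0.34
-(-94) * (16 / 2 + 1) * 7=5922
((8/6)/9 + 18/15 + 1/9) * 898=176906/135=1310.41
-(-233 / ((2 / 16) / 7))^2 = -170250304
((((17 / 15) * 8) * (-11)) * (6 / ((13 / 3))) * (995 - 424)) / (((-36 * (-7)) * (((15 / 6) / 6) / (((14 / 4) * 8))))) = -6833728 / 325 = -21026.86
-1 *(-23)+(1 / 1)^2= 24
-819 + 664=-155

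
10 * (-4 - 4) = -80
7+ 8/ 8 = 8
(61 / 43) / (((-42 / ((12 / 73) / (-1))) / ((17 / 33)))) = 2074 / 725109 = 0.00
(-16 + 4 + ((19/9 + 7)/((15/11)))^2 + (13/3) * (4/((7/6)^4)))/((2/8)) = 7351083616/43758225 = 167.99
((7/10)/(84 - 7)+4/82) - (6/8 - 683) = 6154417/9020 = 682.31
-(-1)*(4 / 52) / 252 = 1 / 3276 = 0.00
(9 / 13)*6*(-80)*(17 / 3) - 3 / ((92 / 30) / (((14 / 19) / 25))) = -53489619 / 28405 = -1883.11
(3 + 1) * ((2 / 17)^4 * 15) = 960 / 83521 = 0.01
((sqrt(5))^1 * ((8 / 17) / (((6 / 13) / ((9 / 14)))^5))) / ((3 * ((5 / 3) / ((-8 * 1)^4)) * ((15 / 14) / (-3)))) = -5774348736 * sqrt(5) / 1020425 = -12653.39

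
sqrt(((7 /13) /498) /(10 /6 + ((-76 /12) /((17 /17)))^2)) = sqrt(1064973) /202852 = 0.01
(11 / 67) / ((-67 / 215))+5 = 20080 / 4489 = 4.47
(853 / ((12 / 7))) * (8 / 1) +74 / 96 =63703 / 16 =3981.44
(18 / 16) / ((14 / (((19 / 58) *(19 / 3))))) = 1083 / 6496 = 0.17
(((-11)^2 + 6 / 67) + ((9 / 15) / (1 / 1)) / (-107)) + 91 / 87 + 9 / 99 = 4192622438 / 34303665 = 122.22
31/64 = 0.48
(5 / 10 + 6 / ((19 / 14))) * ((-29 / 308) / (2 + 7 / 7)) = -493 / 3192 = -0.15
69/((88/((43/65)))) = 2967/5720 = 0.52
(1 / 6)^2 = 1 / 36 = 0.03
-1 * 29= -29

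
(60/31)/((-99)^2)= 0.00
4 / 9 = 0.44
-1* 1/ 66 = -1/ 66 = -0.02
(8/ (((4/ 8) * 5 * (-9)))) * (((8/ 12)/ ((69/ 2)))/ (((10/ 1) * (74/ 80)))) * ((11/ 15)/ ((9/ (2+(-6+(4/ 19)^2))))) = 1340416/ 5598920475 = 0.00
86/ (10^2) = 43/ 50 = 0.86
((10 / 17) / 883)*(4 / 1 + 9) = 130 / 15011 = 0.01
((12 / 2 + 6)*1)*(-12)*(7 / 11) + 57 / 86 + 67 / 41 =-3465119 / 38786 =-89.34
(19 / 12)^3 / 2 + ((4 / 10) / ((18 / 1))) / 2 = 34487 / 17280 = 2.00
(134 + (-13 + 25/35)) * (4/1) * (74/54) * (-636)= -8910784/21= -424323.05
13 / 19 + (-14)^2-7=3604 / 19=189.68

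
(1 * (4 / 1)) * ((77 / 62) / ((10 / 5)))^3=456533 / 476656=0.96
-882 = -882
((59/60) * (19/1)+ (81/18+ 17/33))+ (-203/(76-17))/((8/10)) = 188836/9735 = 19.40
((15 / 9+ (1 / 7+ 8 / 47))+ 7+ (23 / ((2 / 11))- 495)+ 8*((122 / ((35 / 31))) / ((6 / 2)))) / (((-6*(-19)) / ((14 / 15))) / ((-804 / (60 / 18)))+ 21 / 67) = 47194867 / 127605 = 369.85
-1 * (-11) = 11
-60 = -60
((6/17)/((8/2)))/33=1/374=0.00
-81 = -81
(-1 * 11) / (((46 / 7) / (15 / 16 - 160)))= 195965 / 736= 266.26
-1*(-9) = 9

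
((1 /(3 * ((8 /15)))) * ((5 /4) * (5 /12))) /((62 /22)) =1375 /11904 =0.12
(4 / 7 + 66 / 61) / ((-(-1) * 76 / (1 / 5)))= 353 / 81130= 0.00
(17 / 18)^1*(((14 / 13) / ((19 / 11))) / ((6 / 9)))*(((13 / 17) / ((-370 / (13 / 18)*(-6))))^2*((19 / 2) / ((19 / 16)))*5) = 169169 / 77365037520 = 0.00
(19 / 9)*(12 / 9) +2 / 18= 79 / 27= 2.93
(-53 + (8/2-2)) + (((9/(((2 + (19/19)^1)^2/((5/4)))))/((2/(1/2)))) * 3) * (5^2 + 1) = -213/8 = -26.62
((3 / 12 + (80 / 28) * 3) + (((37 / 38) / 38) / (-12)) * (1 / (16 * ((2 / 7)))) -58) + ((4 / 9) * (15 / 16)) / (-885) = -33787333253 / 687020544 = -49.18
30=30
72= 72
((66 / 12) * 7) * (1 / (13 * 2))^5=77 / 23762752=0.00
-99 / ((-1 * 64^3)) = 99 / 262144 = 0.00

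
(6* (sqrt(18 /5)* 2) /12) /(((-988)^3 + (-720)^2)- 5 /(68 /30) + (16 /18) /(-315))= -57834* sqrt(10) /92911465554977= -0.00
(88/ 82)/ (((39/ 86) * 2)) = 1892/ 1599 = 1.18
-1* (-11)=11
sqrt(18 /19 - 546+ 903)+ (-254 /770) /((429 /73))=-9271 /165165+ sqrt(129219) /19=18.86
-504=-504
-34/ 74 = -17/ 37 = -0.46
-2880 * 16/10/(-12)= 384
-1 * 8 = -8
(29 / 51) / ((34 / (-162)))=-783 / 289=-2.71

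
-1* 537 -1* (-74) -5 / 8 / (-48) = -177787 / 384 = -462.99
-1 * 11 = -11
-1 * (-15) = 15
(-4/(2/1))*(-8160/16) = 1020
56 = 56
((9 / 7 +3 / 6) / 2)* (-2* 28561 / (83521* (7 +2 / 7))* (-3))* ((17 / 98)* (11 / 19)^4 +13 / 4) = 59629849300775 / 72534576166024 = 0.82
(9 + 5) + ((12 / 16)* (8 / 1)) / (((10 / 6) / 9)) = 232 / 5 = 46.40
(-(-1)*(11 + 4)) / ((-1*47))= -15 / 47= -0.32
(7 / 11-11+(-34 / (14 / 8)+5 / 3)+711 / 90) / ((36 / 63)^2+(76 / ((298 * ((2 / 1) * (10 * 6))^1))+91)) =-97460006 / 440081741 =-0.22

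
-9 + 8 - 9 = -10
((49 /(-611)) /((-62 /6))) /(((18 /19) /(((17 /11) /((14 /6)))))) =0.01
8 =8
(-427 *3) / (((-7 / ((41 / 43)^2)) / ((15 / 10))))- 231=68631 / 3698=18.56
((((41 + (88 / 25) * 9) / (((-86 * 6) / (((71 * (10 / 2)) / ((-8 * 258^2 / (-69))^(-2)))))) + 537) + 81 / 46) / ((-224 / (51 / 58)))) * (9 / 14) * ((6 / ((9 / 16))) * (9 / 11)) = 943226261856981 / 14380520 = 65590553.18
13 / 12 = 1.08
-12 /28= -3 /7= -0.43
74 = 74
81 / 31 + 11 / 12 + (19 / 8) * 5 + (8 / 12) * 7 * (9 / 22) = 141695 / 8184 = 17.31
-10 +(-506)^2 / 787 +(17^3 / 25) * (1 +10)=48735991 / 19675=2477.05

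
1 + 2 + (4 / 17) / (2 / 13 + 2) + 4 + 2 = 1084 / 119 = 9.11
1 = 1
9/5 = 1.80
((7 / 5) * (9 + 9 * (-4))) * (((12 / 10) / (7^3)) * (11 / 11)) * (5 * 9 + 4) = -162 / 25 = -6.48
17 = 17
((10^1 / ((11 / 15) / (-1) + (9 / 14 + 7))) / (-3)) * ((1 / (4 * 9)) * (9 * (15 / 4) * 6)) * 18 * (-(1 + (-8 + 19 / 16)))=-6591375 / 23216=-283.92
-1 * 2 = -2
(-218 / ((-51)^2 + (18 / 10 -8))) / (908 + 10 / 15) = -1635 / 17683562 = -0.00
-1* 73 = -73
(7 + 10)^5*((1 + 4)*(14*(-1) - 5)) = -134886415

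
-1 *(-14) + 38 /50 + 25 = 994 /25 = 39.76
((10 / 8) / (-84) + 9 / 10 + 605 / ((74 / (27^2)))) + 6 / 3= 5962.95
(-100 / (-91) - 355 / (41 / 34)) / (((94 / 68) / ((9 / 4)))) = -83711655 / 175357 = -477.38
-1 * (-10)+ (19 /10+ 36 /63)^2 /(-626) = 9.99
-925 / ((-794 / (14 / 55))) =0.30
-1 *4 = -4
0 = 0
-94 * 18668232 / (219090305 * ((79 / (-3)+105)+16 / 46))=-644054004 / 6353618845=-0.10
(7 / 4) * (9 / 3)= 21 / 4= 5.25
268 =268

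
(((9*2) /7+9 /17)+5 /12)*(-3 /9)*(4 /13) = -5023 /13923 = -0.36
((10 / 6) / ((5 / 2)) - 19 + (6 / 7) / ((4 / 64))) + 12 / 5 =-233 / 105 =-2.22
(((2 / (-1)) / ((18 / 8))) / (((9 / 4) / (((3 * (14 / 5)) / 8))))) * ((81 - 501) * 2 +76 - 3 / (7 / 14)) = 8624 / 27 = 319.41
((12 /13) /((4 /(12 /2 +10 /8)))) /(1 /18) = 783 /26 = 30.12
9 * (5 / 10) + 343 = 695 / 2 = 347.50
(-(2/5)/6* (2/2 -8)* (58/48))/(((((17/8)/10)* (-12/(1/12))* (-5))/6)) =203/9180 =0.02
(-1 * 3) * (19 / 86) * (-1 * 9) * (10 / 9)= 285 / 43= 6.63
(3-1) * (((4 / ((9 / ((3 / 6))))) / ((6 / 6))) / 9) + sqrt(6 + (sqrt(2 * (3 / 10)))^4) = 2.57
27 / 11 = 2.45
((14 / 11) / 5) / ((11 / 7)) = 98 / 605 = 0.16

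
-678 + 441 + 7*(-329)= -2540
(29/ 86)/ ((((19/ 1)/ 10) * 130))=0.00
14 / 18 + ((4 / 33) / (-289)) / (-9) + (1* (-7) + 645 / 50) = 5731777 / 858330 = 6.68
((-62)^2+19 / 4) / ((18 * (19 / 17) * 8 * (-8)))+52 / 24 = -72019 / 87552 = -0.82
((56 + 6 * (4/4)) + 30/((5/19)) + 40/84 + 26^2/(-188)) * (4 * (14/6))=682532/423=1613.55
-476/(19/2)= -952/19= -50.11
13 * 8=104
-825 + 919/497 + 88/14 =-405982/497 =-816.87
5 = 5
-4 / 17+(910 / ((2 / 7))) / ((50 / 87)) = 942083 / 170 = 5541.66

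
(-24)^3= -13824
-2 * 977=-1954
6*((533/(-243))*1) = -1066/81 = -13.16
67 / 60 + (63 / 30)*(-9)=-1067 / 60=-17.78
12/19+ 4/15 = 256/285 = 0.90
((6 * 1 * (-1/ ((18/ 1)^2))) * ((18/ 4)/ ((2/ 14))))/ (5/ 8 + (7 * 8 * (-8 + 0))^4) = -14/ 966770294799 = -0.00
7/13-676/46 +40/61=-246253/18239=-13.50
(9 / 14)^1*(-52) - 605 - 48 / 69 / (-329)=-690139 / 1081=-638.43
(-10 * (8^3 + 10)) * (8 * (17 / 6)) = -118320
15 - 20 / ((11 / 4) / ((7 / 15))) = 383 / 33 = 11.61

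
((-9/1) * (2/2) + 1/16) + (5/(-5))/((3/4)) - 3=-637/48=-13.27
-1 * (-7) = 7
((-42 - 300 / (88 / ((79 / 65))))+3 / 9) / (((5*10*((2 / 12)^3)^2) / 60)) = -366762816 / 143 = -2564774.94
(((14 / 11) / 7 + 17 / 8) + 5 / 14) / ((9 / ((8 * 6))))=1094 / 77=14.21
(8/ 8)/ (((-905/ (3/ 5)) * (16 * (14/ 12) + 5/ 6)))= -2/ 58825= -0.00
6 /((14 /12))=36 /7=5.14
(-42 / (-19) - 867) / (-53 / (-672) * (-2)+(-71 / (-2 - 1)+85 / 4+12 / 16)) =-19.00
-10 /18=-5 /9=-0.56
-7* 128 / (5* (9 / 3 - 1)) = -448 / 5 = -89.60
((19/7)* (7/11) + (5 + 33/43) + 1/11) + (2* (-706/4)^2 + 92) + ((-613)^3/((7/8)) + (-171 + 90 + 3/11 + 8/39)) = -67971104208487/258258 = -263190701.58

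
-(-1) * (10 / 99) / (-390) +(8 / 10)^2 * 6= 370631 / 96525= 3.84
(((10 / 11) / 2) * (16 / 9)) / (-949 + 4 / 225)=-2000 / 2348731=-0.00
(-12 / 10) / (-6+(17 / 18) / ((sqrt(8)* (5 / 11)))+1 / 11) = 4887432* sqrt(2) / 269548751+55598400 / 269548751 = 0.23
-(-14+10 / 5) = 12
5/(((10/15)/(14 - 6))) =60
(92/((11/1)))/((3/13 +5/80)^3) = 827899904/2496791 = 331.59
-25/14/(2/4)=-25/7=-3.57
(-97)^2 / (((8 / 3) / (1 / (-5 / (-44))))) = 310497 / 10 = 31049.70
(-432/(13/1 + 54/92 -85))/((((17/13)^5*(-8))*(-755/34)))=204953736/23016299575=0.01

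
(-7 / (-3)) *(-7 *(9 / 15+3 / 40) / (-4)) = 441 / 160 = 2.76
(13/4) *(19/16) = 247/64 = 3.86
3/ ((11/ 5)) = 15/ 11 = 1.36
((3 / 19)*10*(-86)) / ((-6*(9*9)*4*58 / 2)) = 215 / 89262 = 0.00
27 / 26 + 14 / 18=425 / 234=1.82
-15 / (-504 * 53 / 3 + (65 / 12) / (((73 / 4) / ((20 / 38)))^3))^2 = -961153020164614357215 / 5080091865130034616092024896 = -0.00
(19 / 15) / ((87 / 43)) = 817 / 1305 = 0.63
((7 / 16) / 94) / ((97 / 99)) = 693 / 145888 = 0.00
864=864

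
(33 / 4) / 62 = 33 / 248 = 0.13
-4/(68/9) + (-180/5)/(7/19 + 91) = -6813/7378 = -0.92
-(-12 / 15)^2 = -16 / 25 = -0.64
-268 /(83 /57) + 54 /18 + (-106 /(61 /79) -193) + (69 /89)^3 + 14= -1773424731987 /3569258047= -496.86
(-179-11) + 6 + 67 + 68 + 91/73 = -3486/73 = -47.75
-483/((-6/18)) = 1449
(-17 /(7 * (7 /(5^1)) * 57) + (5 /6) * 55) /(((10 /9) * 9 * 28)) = 17057 /104272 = 0.16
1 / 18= 0.06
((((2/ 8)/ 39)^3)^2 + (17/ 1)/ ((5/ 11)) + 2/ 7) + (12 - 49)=345906586681379/ 504447105576960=0.69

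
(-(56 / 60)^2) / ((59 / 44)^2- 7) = 379456 / 2265975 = 0.17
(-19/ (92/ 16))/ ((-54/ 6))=76/ 207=0.37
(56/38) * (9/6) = 2.21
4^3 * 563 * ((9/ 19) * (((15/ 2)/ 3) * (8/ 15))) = 432384/ 19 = 22757.05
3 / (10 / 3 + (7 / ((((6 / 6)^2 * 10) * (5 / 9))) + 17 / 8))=1800 / 4031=0.45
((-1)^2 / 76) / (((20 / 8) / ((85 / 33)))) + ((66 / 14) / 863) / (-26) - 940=-46285122355 / 49240191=-939.99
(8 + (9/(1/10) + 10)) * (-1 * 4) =-432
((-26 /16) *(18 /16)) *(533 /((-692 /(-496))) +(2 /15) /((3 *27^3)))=-380509986779 /544825440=-698.41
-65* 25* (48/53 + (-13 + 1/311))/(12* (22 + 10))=161929625/3164736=51.17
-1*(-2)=2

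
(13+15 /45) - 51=-113 /3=-37.67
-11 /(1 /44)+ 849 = 365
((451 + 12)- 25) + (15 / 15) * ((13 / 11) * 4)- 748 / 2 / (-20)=50757 / 110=461.43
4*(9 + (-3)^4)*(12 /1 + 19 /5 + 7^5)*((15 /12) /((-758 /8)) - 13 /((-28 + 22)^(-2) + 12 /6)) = -1076412241296 /27667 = -38905997.81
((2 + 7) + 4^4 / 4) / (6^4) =73 / 1296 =0.06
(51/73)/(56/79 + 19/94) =126242/164615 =0.77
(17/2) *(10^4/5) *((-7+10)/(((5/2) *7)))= 20400/7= 2914.29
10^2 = 100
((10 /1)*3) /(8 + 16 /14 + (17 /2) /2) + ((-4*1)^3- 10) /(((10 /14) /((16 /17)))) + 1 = -40063 /425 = -94.27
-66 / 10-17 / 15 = -116 / 15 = -7.73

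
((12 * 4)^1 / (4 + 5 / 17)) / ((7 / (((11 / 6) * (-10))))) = -14960 / 511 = -29.28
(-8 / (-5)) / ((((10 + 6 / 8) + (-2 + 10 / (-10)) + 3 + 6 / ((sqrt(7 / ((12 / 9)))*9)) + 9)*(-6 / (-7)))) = 557424 / 5896465 - 1792*sqrt(21) / 5896465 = 0.09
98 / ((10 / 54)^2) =71442 / 25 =2857.68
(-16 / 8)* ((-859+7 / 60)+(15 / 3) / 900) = 77299 / 45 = 1717.76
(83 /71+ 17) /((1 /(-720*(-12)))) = 11145600 /71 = 156980.28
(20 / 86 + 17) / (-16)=-741 / 688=-1.08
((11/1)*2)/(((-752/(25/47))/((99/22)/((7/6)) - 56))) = 100375/123704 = 0.81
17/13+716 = 9325/13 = 717.31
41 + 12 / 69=947 / 23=41.17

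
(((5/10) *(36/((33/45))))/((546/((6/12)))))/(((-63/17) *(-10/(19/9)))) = 0.00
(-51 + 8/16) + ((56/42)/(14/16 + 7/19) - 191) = -240.43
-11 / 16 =-0.69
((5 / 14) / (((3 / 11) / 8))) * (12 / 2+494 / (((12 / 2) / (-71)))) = -3854180 / 63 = -61177.46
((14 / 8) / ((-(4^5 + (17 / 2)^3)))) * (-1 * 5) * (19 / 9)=266 / 23589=0.01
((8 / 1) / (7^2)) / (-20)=-2 / 245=-0.01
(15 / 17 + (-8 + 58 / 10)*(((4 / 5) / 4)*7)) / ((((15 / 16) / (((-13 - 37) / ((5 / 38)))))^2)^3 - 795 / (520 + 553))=3240022661789065215475712 / 1092339172776980704613775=2.97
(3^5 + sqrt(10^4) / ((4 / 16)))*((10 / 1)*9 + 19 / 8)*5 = 2375885 / 8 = 296985.62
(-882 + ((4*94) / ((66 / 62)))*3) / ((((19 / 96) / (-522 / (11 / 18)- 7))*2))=-888491616 / 2299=-386468.73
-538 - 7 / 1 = -545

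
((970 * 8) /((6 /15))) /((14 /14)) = 19400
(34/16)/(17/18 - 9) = -153/580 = -0.26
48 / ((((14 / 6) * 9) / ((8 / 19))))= 128 / 133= 0.96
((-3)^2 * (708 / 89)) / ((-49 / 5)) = -31860 / 4361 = -7.31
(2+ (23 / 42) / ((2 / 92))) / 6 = 571 / 126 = 4.53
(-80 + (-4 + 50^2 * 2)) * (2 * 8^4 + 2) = 40281704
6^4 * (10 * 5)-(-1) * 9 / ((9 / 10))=64810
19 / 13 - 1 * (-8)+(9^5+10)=767890 / 13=59068.46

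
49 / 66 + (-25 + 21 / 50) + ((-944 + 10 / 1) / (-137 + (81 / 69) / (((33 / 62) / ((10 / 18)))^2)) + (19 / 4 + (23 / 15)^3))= -13025320444069 / 1514435224500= -8.60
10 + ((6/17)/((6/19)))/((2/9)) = 511/34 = 15.03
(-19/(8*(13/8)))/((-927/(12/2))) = 38/4017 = 0.01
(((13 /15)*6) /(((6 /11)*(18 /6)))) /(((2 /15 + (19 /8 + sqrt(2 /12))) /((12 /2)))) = 688688 /88201 - 45760*sqrt(6) /88201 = 6.54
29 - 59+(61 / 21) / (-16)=-10141 / 336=-30.18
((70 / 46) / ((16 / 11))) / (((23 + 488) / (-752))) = -2585 / 1679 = -1.54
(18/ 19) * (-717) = -679.26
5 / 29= 0.17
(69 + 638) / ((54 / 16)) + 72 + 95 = 10165 / 27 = 376.48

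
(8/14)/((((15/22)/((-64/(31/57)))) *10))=-53504/5425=-9.86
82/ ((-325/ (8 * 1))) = -656/ 325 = -2.02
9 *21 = 189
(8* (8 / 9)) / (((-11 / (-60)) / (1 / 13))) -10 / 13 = 950 / 429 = 2.21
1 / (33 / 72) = 24 / 11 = 2.18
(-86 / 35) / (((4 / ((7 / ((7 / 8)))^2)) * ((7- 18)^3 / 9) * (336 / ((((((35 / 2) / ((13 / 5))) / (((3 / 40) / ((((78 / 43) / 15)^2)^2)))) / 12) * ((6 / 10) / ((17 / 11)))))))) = 70304 / 143102661625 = 0.00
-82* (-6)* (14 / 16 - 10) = -8979 / 2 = -4489.50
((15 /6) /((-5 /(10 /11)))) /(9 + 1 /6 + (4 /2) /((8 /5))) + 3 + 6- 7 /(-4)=11777 /1100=10.71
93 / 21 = 31 / 7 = 4.43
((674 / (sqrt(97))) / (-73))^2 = 454276 / 516913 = 0.88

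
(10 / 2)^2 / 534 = 25 / 534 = 0.05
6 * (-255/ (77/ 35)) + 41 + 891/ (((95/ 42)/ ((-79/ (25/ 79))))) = -2586155347/ 26125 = -98991.59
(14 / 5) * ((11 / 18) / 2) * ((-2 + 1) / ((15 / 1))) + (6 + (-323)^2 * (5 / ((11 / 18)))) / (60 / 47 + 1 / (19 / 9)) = 3773240859313 / 7736850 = 487697.30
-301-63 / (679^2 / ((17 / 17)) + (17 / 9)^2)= -11240732713 / 37344610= -301.00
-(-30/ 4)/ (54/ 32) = 40/ 9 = 4.44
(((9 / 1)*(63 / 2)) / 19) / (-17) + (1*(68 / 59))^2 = 1013377 / 2248726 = 0.45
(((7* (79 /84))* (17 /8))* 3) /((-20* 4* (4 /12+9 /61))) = -1.09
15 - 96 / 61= 819 / 61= 13.43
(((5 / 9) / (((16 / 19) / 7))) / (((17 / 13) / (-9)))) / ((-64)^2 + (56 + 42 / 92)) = -198835 / 25977768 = -0.01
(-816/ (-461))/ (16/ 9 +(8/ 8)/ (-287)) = 1.00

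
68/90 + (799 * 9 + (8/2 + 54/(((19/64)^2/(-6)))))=3519.57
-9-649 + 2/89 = -58560/89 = -657.98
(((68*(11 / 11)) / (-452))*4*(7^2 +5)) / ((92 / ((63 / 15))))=-19278 / 12995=-1.48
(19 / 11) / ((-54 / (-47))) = 893 / 594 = 1.50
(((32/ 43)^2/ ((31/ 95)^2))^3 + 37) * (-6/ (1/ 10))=-59812651651171001079180/ 5610232974924883369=-10661.35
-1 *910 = -910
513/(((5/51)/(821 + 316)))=5949466.20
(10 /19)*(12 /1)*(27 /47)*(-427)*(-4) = 6197.00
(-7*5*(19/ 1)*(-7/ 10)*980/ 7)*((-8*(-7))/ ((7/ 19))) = 9905840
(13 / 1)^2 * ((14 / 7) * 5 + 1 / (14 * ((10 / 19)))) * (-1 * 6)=-719433 / 70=-10277.61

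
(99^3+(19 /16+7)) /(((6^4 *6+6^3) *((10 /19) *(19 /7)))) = 21734881 /255744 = 84.99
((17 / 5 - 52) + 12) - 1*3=-198 / 5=-39.60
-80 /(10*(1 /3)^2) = -72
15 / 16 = 0.94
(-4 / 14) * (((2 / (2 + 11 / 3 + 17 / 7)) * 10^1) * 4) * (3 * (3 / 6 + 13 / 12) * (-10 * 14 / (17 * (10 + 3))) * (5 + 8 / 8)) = 191520 / 3757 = 50.98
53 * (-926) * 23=-1128794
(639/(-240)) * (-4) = 10.65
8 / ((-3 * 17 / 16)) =-128 / 51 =-2.51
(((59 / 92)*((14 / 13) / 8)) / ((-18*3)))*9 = -413 / 28704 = -0.01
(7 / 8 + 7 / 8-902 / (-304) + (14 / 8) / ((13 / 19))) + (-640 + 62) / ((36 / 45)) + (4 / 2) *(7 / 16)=-352889 / 494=-714.35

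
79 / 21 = 3.76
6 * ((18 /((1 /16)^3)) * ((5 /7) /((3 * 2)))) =368640 /7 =52662.86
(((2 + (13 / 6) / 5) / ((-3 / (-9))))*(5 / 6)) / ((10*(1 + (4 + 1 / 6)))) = 73 / 620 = 0.12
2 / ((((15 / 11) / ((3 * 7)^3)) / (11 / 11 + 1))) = 135828 / 5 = 27165.60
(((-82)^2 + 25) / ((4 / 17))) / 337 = 114733 / 1348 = 85.11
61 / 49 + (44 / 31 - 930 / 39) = -418279 / 19747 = -21.18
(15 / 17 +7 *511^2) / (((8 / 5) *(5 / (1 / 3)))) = 15536707 / 204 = 76160.33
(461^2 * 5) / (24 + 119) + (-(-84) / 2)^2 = 1314857 / 143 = 9194.80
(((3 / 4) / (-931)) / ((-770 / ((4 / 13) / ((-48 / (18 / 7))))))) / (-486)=1 / 28181593440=0.00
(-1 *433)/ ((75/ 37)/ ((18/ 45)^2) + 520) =-64084/ 78835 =-0.81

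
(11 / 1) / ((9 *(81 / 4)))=44 / 729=0.06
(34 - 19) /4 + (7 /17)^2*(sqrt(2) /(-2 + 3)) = 49*sqrt(2) /289 + 15 /4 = 3.99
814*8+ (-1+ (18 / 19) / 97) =11999791 / 1843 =6511.01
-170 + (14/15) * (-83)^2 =93896/15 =6259.73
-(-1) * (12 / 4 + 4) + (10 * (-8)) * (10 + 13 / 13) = -873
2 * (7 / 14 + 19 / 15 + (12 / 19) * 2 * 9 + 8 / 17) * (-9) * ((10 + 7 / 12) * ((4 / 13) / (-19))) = 16743553 / 398905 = 41.97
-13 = -13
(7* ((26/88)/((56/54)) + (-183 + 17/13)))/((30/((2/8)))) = -2905421/274560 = -10.58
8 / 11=0.73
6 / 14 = 3 / 7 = 0.43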